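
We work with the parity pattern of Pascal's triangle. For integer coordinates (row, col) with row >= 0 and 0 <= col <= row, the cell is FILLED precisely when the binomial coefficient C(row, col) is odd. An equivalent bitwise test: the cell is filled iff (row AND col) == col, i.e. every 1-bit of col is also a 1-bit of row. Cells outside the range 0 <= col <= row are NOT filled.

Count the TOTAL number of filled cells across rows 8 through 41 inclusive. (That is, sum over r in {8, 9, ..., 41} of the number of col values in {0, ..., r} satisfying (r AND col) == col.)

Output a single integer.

Answer: 282

Derivation:
r8=1000 pc1: +2 =2
r9=1001 pc2: +4 =6
r10=1010 pc2: +4 =10
r11=1011 pc3: +8 =18
r12=1100 pc2: +4 =22
r13=1101 pc3: +8 =30
r14=1110 pc3: +8 =38
r15=1111 pc4: +16 =54
r16=10000 pc1: +2 =56
r17=10001 pc2: +4 =60
r18=10010 pc2: +4 =64
r19=10011 pc3: +8 =72
r20=10100 pc2: +4 =76
r21=10101 pc3: +8 =84
r22=10110 pc3: +8 =92
r23=10111 pc4: +16 =108
r24=11000 pc2: +4 =112
r25=11001 pc3: +8 =120
r26=11010 pc3: +8 =128
r27=11011 pc4: +16 =144
r28=11100 pc3: +8 =152
r29=11101 pc4: +16 =168
r30=11110 pc4: +16 =184
r31=11111 pc5: +32 =216
r32=100000 pc1: +2 =218
r33=100001 pc2: +4 =222
r34=100010 pc2: +4 =226
r35=100011 pc3: +8 =234
r36=100100 pc2: +4 =238
r37=100101 pc3: +8 =246
r38=100110 pc3: +8 =254
r39=100111 pc4: +16 =270
r40=101000 pc2: +4 =274
r41=101001 pc3: +8 =282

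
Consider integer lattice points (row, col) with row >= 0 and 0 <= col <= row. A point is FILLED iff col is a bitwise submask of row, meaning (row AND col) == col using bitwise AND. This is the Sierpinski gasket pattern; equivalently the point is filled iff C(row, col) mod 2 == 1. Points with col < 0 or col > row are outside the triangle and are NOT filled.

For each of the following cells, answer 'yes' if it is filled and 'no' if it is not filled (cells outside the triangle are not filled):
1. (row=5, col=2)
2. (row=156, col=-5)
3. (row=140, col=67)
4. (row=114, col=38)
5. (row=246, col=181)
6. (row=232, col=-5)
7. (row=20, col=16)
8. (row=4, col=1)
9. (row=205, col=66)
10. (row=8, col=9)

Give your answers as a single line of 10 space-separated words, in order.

(5,2): row=0b101, col=0b10, row AND col = 0b0 = 0; 0 != 2 -> empty
(156,-5): col outside [0, 156] -> not filled
(140,67): row=0b10001100, col=0b1000011, row AND col = 0b0 = 0; 0 != 67 -> empty
(114,38): row=0b1110010, col=0b100110, row AND col = 0b100010 = 34; 34 != 38 -> empty
(246,181): row=0b11110110, col=0b10110101, row AND col = 0b10110100 = 180; 180 != 181 -> empty
(232,-5): col outside [0, 232] -> not filled
(20,16): row=0b10100, col=0b10000, row AND col = 0b10000 = 16; 16 == 16 -> filled
(4,1): row=0b100, col=0b1, row AND col = 0b0 = 0; 0 != 1 -> empty
(205,66): row=0b11001101, col=0b1000010, row AND col = 0b1000000 = 64; 64 != 66 -> empty
(8,9): col outside [0, 8] -> not filled

Answer: no no no no no no yes no no no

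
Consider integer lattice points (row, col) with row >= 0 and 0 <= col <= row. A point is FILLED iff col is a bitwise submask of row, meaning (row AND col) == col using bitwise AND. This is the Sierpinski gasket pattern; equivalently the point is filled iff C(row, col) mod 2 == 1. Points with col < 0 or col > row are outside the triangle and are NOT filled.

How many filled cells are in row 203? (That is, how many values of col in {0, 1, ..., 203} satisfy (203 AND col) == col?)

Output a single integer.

203 in binary = 11001011
popcount(203) = number of 1-bits in 11001011 = 5
A col c satisfies (203 AND c) == c iff every set bit of c is also set in 203; each of the 5 set bits of 203 can independently be on or off in c.
count = 2^5 = 32

Answer: 32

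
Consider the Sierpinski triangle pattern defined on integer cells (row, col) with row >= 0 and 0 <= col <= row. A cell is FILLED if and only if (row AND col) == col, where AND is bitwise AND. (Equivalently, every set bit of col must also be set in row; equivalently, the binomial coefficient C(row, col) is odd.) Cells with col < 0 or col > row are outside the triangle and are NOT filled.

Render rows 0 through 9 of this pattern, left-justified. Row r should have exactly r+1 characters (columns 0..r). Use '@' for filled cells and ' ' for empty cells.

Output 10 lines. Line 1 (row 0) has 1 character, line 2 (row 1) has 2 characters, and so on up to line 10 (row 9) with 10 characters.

r0=0: @
r1=1: @@
r2=10: @ @
r3=11: @@@@
r4=100: @   @
r5=101: @@  @@
r6=110: @ @ @ @
r7=111: @@@@@@@@
r8=1000: @       @
r9=1001: @@      @@

Answer: @
@@
@ @
@@@@
@   @
@@  @@
@ @ @ @
@@@@@@@@
@       @
@@      @@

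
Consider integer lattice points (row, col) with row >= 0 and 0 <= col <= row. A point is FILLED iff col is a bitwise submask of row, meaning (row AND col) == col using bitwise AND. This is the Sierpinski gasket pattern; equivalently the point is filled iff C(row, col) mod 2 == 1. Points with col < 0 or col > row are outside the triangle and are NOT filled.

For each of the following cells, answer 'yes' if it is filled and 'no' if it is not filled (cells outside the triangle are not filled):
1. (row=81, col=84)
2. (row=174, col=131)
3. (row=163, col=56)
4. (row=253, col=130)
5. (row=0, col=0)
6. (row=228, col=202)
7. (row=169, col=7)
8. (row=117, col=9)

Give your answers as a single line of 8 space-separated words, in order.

(81,84): col outside [0, 81] -> not filled
(174,131): row=0b10101110, col=0b10000011, row AND col = 0b10000010 = 130; 130 != 131 -> empty
(163,56): row=0b10100011, col=0b111000, row AND col = 0b100000 = 32; 32 != 56 -> empty
(253,130): row=0b11111101, col=0b10000010, row AND col = 0b10000000 = 128; 128 != 130 -> empty
(0,0): row=0b0, col=0b0, row AND col = 0b0 = 0; 0 == 0 -> filled
(228,202): row=0b11100100, col=0b11001010, row AND col = 0b11000000 = 192; 192 != 202 -> empty
(169,7): row=0b10101001, col=0b111, row AND col = 0b1 = 1; 1 != 7 -> empty
(117,9): row=0b1110101, col=0b1001, row AND col = 0b1 = 1; 1 != 9 -> empty

Answer: no no no no yes no no no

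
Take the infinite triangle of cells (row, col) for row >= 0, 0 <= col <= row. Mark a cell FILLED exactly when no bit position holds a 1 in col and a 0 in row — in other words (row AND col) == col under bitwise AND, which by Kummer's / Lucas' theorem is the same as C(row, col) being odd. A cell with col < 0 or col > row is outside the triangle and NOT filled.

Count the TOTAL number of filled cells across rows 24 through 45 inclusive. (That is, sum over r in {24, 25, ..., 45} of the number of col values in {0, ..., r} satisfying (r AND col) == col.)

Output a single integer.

r24=11000 pc2: +4 =4
r25=11001 pc3: +8 =12
r26=11010 pc3: +8 =20
r27=11011 pc4: +16 =36
r28=11100 pc3: +8 =44
r29=11101 pc4: +16 =60
r30=11110 pc4: +16 =76
r31=11111 pc5: +32 =108
r32=100000 pc1: +2 =110
r33=100001 pc2: +4 =114
r34=100010 pc2: +4 =118
r35=100011 pc3: +8 =126
r36=100100 pc2: +4 =130
r37=100101 pc3: +8 =138
r38=100110 pc3: +8 =146
r39=100111 pc4: +16 =162
r40=101000 pc2: +4 =166
r41=101001 pc3: +8 =174
r42=101010 pc3: +8 =182
r43=101011 pc4: +16 =198
r44=101100 pc3: +8 =206
r45=101101 pc4: +16 =222

Answer: 222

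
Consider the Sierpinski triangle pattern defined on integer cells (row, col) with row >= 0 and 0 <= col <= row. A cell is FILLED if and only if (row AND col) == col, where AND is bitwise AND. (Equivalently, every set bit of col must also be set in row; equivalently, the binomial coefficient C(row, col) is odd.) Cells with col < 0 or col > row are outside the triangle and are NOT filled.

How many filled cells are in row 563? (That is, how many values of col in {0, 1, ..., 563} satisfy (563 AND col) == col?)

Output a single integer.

Answer: 32

Derivation:
563 in binary = 1000110011
popcount(563) = number of 1-bits in 1000110011 = 5
A col c satisfies (563 AND c) == c iff every set bit of c is also set in 563; each of the 5 set bits of 563 can independently be on or off in c.
count = 2^5 = 32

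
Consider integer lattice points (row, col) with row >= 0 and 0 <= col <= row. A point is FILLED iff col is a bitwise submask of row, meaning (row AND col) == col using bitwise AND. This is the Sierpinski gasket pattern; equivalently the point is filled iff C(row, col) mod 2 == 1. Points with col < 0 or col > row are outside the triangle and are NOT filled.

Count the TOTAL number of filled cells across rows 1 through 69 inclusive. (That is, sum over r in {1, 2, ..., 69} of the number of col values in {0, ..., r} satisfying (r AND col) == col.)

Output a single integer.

Answer: 758

Derivation:
r1=1 pc1: +2 =2
r2=10 pc1: +2 =4
r3=11 pc2: +4 =8
r4=100 pc1: +2 =10
r5=101 pc2: +4 =14
r6=110 pc2: +4 =18
r7=111 pc3: +8 =26
r8=1000 pc1: +2 =28
r9=1001 pc2: +4 =32
r10=1010 pc2: +4 =36
r11=1011 pc3: +8 =44
r12=1100 pc2: +4 =48
r13=1101 pc3: +8 =56
r14=1110 pc3: +8 =64
r15=1111 pc4: +16 =80
r16=10000 pc1: +2 =82
r17=10001 pc2: +4 =86
r18=10010 pc2: +4 =90
r19=10011 pc3: +8 =98
r20=10100 pc2: +4 =102
r21=10101 pc3: +8 =110
r22=10110 pc3: +8 =118
r23=10111 pc4: +16 =134
r24=11000 pc2: +4 =138
r25=11001 pc3: +8 =146
r26=11010 pc3: +8 =154
r27=11011 pc4: +16 =170
r28=11100 pc3: +8 =178
r29=11101 pc4: +16 =194
r30=11110 pc4: +16 =210
r31=11111 pc5: +32 =242
r32=100000 pc1: +2 =244
r33=100001 pc2: +4 =248
r34=100010 pc2: +4 =252
r35=100011 pc3: +8 =260
r36=100100 pc2: +4 =264
r37=100101 pc3: +8 =272
r38=100110 pc3: +8 =280
r39=100111 pc4: +16 =296
r40=101000 pc2: +4 =300
r41=101001 pc3: +8 =308
r42=101010 pc3: +8 =316
r43=101011 pc4: +16 =332
r44=101100 pc3: +8 =340
r45=101101 pc4: +16 =356
r46=101110 pc4: +16 =372
r47=101111 pc5: +32 =404
r48=110000 pc2: +4 =408
r49=110001 pc3: +8 =416
r50=110010 pc3: +8 =424
r51=110011 pc4: +16 =440
r52=110100 pc3: +8 =448
r53=110101 pc4: +16 =464
r54=110110 pc4: +16 =480
r55=110111 pc5: +32 =512
r56=111000 pc3: +8 =520
r57=111001 pc4: +16 =536
r58=111010 pc4: +16 =552
r59=111011 pc5: +32 =584
r60=111100 pc4: +16 =600
r61=111101 pc5: +32 =632
r62=111110 pc5: +32 =664
r63=111111 pc6: +64 =728
r64=1000000 pc1: +2 =730
r65=1000001 pc2: +4 =734
r66=1000010 pc2: +4 =738
r67=1000011 pc3: +8 =746
r68=1000100 pc2: +4 =750
r69=1000101 pc3: +8 =758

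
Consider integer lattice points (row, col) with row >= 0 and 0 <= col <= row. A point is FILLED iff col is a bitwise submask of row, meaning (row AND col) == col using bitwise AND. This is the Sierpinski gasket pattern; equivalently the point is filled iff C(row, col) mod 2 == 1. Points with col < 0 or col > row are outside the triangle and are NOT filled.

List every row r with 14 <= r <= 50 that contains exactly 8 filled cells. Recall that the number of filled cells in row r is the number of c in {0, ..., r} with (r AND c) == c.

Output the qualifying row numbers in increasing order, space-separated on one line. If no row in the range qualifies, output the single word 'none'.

Answer: 14 19 21 22 25 26 28 35 37 38 41 42 44 49 50

Derivation:
Row r has 2^popcount(r) filled cells, so we need popcount(r) = log2(8) = 3.
Scan r = 14..50 and keep those with exactly 3 one-bits:
r=14=1110 popcount=3 -> KEEP
r=15=1111 popcount=4 -> skip
r=16=10000 popcount=1 -> skip
r=17=10001 popcount=2 -> skip
r=18=10010 popcount=2 -> skip
r=19=10011 popcount=3 -> KEEP
r=20=10100 popcount=2 -> skip
r=21=10101 popcount=3 -> KEEP
r=22=10110 popcount=3 -> KEEP
r=23=10111 popcount=4 -> skip
r=24=11000 popcount=2 -> skip
r=25=11001 popcount=3 -> KEEP
r=26=11010 popcount=3 -> KEEP
r=27=11011 popcount=4 -> skip
r=28=11100 popcount=3 -> KEEP
r=29=11101 popcount=4 -> skip
r=30=11110 popcount=4 -> skip
r=31=11111 popcount=5 -> skip
r=32=100000 popcount=1 -> skip
r=33=100001 popcount=2 -> skip
r=34=100010 popcount=2 -> skip
r=35=100011 popcount=3 -> KEEP
r=36=100100 popcount=2 -> skip
r=37=100101 popcount=3 -> KEEP
r=38=100110 popcount=3 -> KEEP
r=39=100111 popcount=4 -> skip
r=40=101000 popcount=2 -> skip
r=41=101001 popcount=3 -> KEEP
r=42=101010 popcount=3 -> KEEP
r=43=101011 popcount=4 -> skip
r=44=101100 popcount=3 -> KEEP
r=45=101101 popcount=4 -> skip
r=46=101110 popcount=4 -> skip
r=47=101111 popcount=5 -> skip
r=48=110000 popcount=2 -> skip
r=49=110001 popcount=3 -> KEEP
r=50=110010 popcount=3 -> KEEP
Kept rows: 14 19 21 22 25 26 28 35 37 38 41 42 44 49 50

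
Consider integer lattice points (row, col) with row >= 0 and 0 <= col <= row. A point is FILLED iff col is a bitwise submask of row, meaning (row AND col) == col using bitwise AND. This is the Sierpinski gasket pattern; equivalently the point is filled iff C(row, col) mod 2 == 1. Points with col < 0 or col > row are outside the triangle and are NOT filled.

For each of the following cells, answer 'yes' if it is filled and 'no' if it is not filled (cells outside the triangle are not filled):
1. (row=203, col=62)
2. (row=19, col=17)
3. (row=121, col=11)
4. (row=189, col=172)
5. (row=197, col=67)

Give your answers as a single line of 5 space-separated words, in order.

Answer: no yes no yes no

Derivation:
(203,62): row=0b11001011, col=0b111110, row AND col = 0b1010 = 10; 10 != 62 -> empty
(19,17): row=0b10011, col=0b10001, row AND col = 0b10001 = 17; 17 == 17 -> filled
(121,11): row=0b1111001, col=0b1011, row AND col = 0b1001 = 9; 9 != 11 -> empty
(189,172): row=0b10111101, col=0b10101100, row AND col = 0b10101100 = 172; 172 == 172 -> filled
(197,67): row=0b11000101, col=0b1000011, row AND col = 0b1000001 = 65; 65 != 67 -> empty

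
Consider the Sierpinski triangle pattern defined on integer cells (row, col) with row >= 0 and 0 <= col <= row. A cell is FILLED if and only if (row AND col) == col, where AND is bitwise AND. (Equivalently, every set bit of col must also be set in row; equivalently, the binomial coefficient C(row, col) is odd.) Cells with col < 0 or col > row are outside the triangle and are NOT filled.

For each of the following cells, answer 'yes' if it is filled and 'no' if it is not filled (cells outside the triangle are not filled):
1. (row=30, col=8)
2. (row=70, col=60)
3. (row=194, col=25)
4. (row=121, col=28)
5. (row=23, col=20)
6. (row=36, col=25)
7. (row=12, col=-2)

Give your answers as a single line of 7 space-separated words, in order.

Answer: yes no no no yes no no

Derivation:
(30,8): row=0b11110, col=0b1000, row AND col = 0b1000 = 8; 8 == 8 -> filled
(70,60): row=0b1000110, col=0b111100, row AND col = 0b100 = 4; 4 != 60 -> empty
(194,25): row=0b11000010, col=0b11001, row AND col = 0b0 = 0; 0 != 25 -> empty
(121,28): row=0b1111001, col=0b11100, row AND col = 0b11000 = 24; 24 != 28 -> empty
(23,20): row=0b10111, col=0b10100, row AND col = 0b10100 = 20; 20 == 20 -> filled
(36,25): row=0b100100, col=0b11001, row AND col = 0b0 = 0; 0 != 25 -> empty
(12,-2): col outside [0, 12] -> not filled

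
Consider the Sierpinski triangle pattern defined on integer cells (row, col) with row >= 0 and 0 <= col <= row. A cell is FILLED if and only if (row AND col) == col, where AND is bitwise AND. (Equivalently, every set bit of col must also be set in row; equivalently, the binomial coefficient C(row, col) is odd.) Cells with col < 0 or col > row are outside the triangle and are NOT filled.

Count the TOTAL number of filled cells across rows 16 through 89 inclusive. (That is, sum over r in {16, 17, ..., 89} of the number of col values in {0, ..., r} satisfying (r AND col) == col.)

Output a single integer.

Answer: 942

Derivation:
r16=10000 pc1: +2 =2
r17=10001 pc2: +4 =6
r18=10010 pc2: +4 =10
r19=10011 pc3: +8 =18
r20=10100 pc2: +4 =22
r21=10101 pc3: +8 =30
r22=10110 pc3: +8 =38
r23=10111 pc4: +16 =54
r24=11000 pc2: +4 =58
r25=11001 pc3: +8 =66
r26=11010 pc3: +8 =74
r27=11011 pc4: +16 =90
r28=11100 pc3: +8 =98
r29=11101 pc4: +16 =114
r30=11110 pc4: +16 =130
r31=11111 pc5: +32 =162
r32=100000 pc1: +2 =164
r33=100001 pc2: +4 =168
r34=100010 pc2: +4 =172
r35=100011 pc3: +8 =180
r36=100100 pc2: +4 =184
r37=100101 pc3: +8 =192
r38=100110 pc3: +8 =200
r39=100111 pc4: +16 =216
r40=101000 pc2: +4 =220
r41=101001 pc3: +8 =228
r42=101010 pc3: +8 =236
r43=101011 pc4: +16 =252
r44=101100 pc3: +8 =260
r45=101101 pc4: +16 =276
r46=101110 pc4: +16 =292
r47=101111 pc5: +32 =324
r48=110000 pc2: +4 =328
r49=110001 pc3: +8 =336
r50=110010 pc3: +8 =344
r51=110011 pc4: +16 =360
r52=110100 pc3: +8 =368
r53=110101 pc4: +16 =384
r54=110110 pc4: +16 =400
r55=110111 pc5: +32 =432
r56=111000 pc3: +8 =440
r57=111001 pc4: +16 =456
r58=111010 pc4: +16 =472
r59=111011 pc5: +32 =504
r60=111100 pc4: +16 =520
r61=111101 pc5: +32 =552
r62=111110 pc5: +32 =584
r63=111111 pc6: +64 =648
r64=1000000 pc1: +2 =650
r65=1000001 pc2: +4 =654
r66=1000010 pc2: +4 =658
r67=1000011 pc3: +8 =666
r68=1000100 pc2: +4 =670
r69=1000101 pc3: +8 =678
r70=1000110 pc3: +8 =686
r71=1000111 pc4: +16 =702
r72=1001000 pc2: +4 =706
r73=1001001 pc3: +8 =714
r74=1001010 pc3: +8 =722
r75=1001011 pc4: +16 =738
r76=1001100 pc3: +8 =746
r77=1001101 pc4: +16 =762
r78=1001110 pc4: +16 =778
r79=1001111 pc5: +32 =810
r80=1010000 pc2: +4 =814
r81=1010001 pc3: +8 =822
r82=1010010 pc3: +8 =830
r83=1010011 pc4: +16 =846
r84=1010100 pc3: +8 =854
r85=1010101 pc4: +16 =870
r86=1010110 pc4: +16 =886
r87=1010111 pc5: +32 =918
r88=1011000 pc3: +8 =926
r89=1011001 pc4: +16 =942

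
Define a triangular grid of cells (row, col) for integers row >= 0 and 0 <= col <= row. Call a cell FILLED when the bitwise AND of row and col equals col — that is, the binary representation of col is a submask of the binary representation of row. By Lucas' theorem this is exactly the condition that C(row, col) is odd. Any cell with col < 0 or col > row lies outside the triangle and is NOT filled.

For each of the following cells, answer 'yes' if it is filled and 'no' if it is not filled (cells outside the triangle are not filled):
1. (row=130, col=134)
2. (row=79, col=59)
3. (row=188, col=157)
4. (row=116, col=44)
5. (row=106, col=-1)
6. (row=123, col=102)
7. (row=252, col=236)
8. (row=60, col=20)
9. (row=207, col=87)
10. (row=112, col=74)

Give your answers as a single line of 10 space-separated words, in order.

Answer: no no no no no no yes yes no no

Derivation:
(130,134): col outside [0, 130] -> not filled
(79,59): row=0b1001111, col=0b111011, row AND col = 0b1011 = 11; 11 != 59 -> empty
(188,157): row=0b10111100, col=0b10011101, row AND col = 0b10011100 = 156; 156 != 157 -> empty
(116,44): row=0b1110100, col=0b101100, row AND col = 0b100100 = 36; 36 != 44 -> empty
(106,-1): col outside [0, 106] -> not filled
(123,102): row=0b1111011, col=0b1100110, row AND col = 0b1100010 = 98; 98 != 102 -> empty
(252,236): row=0b11111100, col=0b11101100, row AND col = 0b11101100 = 236; 236 == 236 -> filled
(60,20): row=0b111100, col=0b10100, row AND col = 0b10100 = 20; 20 == 20 -> filled
(207,87): row=0b11001111, col=0b1010111, row AND col = 0b1000111 = 71; 71 != 87 -> empty
(112,74): row=0b1110000, col=0b1001010, row AND col = 0b1000000 = 64; 64 != 74 -> empty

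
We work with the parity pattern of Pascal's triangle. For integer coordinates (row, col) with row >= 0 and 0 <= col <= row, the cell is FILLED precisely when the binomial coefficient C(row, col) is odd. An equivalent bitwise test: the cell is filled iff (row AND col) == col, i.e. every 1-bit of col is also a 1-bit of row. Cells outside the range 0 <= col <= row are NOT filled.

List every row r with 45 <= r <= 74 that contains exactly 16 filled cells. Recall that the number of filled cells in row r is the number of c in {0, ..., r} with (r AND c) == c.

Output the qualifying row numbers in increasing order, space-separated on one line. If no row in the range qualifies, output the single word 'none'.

Answer: 45 46 51 53 54 57 58 60 71

Derivation:
Row r has 2^popcount(r) filled cells, so we need popcount(r) = log2(16) = 4.
Scan r = 45..74 and keep those with exactly 4 one-bits:
r=45=101101 popcount=4 -> KEEP
r=46=101110 popcount=4 -> KEEP
r=47=101111 popcount=5 -> skip
r=48=110000 popcount=2 -> skip
r=49=110001 popcount=3 -> skip
r=50=110010 popcount=3 -> skip
r=51=110011 popcount=4 -> KEEP
r=52=110100 popcount=3 -> skip
r=53=110101 popcount=4 -> KEEP
r=54=110110 popcount=4 -> KEEP
r=55=110111 popcount=5 -> skip
r=56=111000 popcount=3 -> skip
r=57=111001 popcount=4 -> KEEP
r=58=111010 popcount=4 -> KEEP
r=59=111011 popcount=5 -> skip
r=60=111100 popcount=4 -> KEEP
r=61=111101 popcount=5 -> skip
r=62=111110 popcount=5 -> skip
r=63=111111 popcount=6 -> skip
r=64=1000000 popcount=1 -> skip
r=65=1000001 popcount=2 -> skip
r=66=1000010 popcount=2 -> skip
r=67=1000011 popcount=3 -> skip
r=68=1000100 popcount=2 -> skip
r=69=1000101 popcount=3 -> skip
r=70=1000110 popcount=3 -> skip
r=71=1000111 popcount=4 -> KEEP
r=72=1001000 popcount=2 -> skip
r=73=1001001 popcount=3 -> skip
r=74=1001010 popcount=3 -> skip
Kept rows: 45 46 51 53 54 57 58 60 71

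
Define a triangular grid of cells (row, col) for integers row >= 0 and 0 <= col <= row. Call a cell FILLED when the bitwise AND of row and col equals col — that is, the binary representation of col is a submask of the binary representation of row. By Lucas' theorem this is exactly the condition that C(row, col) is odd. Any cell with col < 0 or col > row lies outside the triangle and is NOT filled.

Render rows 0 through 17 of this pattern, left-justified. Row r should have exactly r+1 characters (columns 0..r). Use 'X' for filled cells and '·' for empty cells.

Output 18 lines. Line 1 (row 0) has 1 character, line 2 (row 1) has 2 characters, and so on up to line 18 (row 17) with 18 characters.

r0=0: X
r1=1: XX
r2=10: X·X
r3=11: XXXX
r4=100: X···X
r5=101: XX··XX
r6=110: X·X·X·X
r7=111: XXXXXXXX
r8=1000: X·······X
r9=1001: XX······XX
r10=1010: X·X·····X·X
r11=1011: XXXX····XXXX
r12=1100: X···X···X···X
r13=1101: XX··XX··XX··XX
r14=1110: X·X·X·X·X·X·X·X
r15=1111: XXXXXXXXXXXXXXXX
r16=10000: X···············X
r17=10001: XX··············XX

Answer: X
XX
X·X
XXXX
X···X
XX··XX
X·X·X·X
XXXXXXXX
X·······X
XX······XX
X·X·····X·X
XXXX····XXXX
X···X···X···X
XX··XX··XX··XX
X·X·X·X·X·X·X·X
XXXXXXXXXXXXXXXX
X···············X
XX··············XX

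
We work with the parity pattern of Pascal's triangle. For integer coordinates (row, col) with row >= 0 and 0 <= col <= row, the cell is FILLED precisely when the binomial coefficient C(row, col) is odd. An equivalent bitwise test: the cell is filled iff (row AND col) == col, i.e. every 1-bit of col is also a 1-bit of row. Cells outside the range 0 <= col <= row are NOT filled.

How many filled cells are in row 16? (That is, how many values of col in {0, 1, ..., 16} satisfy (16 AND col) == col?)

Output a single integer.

Answer: 2

Derivation:
16 in binary = 10000
popcount(16) = number of 1-bits in 10000 = 1
A col c satisfies (16 AND c) == c iff every set bit of c is also set in 16; each of the 1 set bits of 16 can independently be on or off in c.
count = 2^1 = 2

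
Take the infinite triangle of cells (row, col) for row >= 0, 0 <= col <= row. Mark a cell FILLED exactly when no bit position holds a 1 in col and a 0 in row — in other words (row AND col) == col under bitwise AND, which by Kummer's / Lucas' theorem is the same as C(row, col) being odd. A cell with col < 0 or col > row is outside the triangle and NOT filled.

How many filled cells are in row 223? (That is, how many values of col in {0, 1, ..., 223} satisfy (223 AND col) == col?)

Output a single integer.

Answer: 128

Derivation:
223 in binary = 11011111
popcount(223) = number of 1-bits in 11011111 = 7
A col c satisfies (223 AND c) == c iff every set bit of c is also set in 223; each of the 7 set bits of 223 can independently be on or off in c.
count = 2^7 = 128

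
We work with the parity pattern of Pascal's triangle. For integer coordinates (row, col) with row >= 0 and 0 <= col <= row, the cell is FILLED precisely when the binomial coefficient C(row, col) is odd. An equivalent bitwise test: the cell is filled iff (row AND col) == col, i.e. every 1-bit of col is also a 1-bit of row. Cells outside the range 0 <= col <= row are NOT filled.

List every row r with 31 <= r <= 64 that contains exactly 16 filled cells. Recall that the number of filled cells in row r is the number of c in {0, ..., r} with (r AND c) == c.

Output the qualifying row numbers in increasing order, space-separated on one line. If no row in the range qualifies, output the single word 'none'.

Row r has 2^popcount(r) filled cells, so we need popcount(r) = log2(16) = 4.
Scan r = 31..64 and keep those with exactly 4 one-bits:
r=31=11111 popcount=5 -> skip
r=32=100000 popcount=1 -> skip
r=33=100001 popcount=2 -> skip
r=34=100010 popcount=2 -> skip
r=35=100011 popcount=3 -> skip
r=36=100100 popcount=2 -> skip
r=37=100101 popcount=3 -> skip
r=38=100110 popcount=3 -> skip
r=39=100111 popcount=4 -> KEEP
r=40=101000 popcount=2 -> skip
r=41=101001 popcount=3 -> skip
r=42=101010 popcount=3 -> skip
r=43=101011 popcount=4 -> KEEP
r=44=101100 popcount=3 -> skip
r=45=101101 popcount=4 -> KEEP
r=46=101110 popcount=4 -> KEEP
r=47=101111 popcount=5 -> skip
r=48=110000 popcount=2 -> skip
r=49=110001 popcount=3 -> skip
r=50=110010 popcount=3 -> skip
r=51=110011 popcount=4 -> KEEP
r=52=110100 popcount=3 -> skip
r=53=110101 popcount=4 -> KEEP
r=54=110110 popcount=4 -> KEEP
r=55=110111 popcount=5 -> skip
r=56=111000 popcount=3 -> skip
r=57=111001 popcount=4 -> KEEP
r=58=111010 popcount=4 -> KEEP
r=59=111011 popcount=5 -> skip
r=60=111100 popcount=4 -> KEEP
r=61=111101 popcount=5 -> skip
r=62=111110 popcount=5 -> skip
r=63=111111 popcount=6 -> skip
r=64=1000000 popcount=1 -> skip
Kept rows: 39 43 45 46 51 53 54 57 58 60

Answer: 39 43 45 46 51 53 54 57 58 60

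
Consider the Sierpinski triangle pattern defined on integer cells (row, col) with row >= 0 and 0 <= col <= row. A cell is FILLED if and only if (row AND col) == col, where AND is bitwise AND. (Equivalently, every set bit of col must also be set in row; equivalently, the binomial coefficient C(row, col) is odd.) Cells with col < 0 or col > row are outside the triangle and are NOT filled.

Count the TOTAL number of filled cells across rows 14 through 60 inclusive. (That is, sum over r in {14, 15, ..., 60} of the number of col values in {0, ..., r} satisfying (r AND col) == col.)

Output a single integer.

r14=1110 pc3: +8 =8
r15=1111 pc4: +16 =24
r16=10000 pc1: +2 =26
r17=10001 pc2: +4 =30
r18=10010 pc2: +4 =34
r19=10011 pc3: +8 =42
r20=10100 pc2: +4 =46
r21=10101 pc3: +8 =54
r22=10110 pc3: +8 =62
r23=10111 pc4: +16 =78
r24=11000 pc2: +4 =82
r25=11001 pc3: +8 =90
r26=11010 pc3: +8 =98
r27=11011 pc4: +16 =114
r28=11100 pc3: +8 =122
r29=11101 pc4: +16 =138
r30=11110 pc4: +16 =154
r31=11111 pc5: +32 =186
r32=100000 pc1: +2 =188
r33=100001 pc2: +4 =192
r34=100010 pc2: +4 =196
r35=100011 pc3: +8 =204
r36=100100 pc2: +4 =208
r37=100101 pc3: +8 =216
r38=100110 pc3: +8 =224
r39=100111 pc4: +16 =240
r40=101000 pc2: +4 =244
r41=101001 pc3: +8 =252
r42=101010 pc3: +8 =260
r43=101011 pc4: +16 =276
r44=101100 pc3: +8 =284
r45=101101 pc4: +16 =300
r46=101110 pc4: +16 =316
r47=101111 pc5: +32 =348
r48=110000 pc2: +4 =352
r49=110001 pc3: +8 =360
r50=110010 pc3: +8 =368
r51=110011 pc4: +16 =384
r52=110100 pc3: +8 =392
r53=110101 pc4: +16 =408
r54=110110 pc4: +16 =424
r55=110111 pc5: +32 =456
r56=111000 pc3: +8 =464
r57=111001 pc4: +16 =480
r58=111010 pc4: +16 =496
r59=111011 pc5: +32 =528
r60=111100 pc4: +16 =544

Answer: 544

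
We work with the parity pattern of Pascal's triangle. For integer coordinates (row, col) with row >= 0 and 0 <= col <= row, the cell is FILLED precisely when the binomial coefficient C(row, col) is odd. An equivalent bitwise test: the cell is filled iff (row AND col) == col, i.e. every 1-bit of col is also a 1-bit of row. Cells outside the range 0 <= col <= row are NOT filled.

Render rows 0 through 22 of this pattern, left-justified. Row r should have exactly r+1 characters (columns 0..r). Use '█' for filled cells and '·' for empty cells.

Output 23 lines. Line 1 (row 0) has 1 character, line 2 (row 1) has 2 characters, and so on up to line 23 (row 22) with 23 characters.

Answer: █
██
█·█
████
█···█
██··██
█·█·█·█
████████
█·······█
██······██
█·█·····█·█
████····████
█···█···█···█
██··██··██··██
█·█·█·█·█·█·█·█
████████████████
█···············█
██··············██
█·█·············█·█
████············████
█···█···········█···█
██··██··········██··██
█·█·█·█·········█·█·█·█

Derivation:
r0=0: █
r1=1: ██
r2=10: █·█
r3=11: ████
r4=100: █···█
r5=101: ██··██
r6=110: █·█·█·█
r7=111: ████████
r8=1000: █·······█
r9=1001: ██······██
r10=1010: █·█·····█·█
r11=1011: ████····████
r12=1100: █···█···█···█
r13=1101: ██··██··██··██
r14=1110: █·█·█·█·█·█·█·█
r15=1111: ████████████████
r16=10000: █···············█
r17=10001: ██··············██
r18=10010: █·█·············█·█
r19=10011: ████············████
r20=10100: █···█···········█···█
r21=10101: ██··██··········██··██
r22=10110: █·█·█·█·········█·█·█·█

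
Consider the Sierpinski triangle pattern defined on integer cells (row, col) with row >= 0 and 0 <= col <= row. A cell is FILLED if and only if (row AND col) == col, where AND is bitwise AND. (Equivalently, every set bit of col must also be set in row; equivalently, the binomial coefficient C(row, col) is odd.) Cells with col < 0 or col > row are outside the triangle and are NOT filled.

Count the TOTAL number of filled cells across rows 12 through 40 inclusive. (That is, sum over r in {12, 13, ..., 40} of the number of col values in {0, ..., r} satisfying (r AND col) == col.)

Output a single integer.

r12=1100 pc2: +4 =4
r13=1101 pc3: +8 =12
r14=1110 pc3: +8 =20
r15=1111 pc4: +16 =36
r16=10000 pc1: +2 =38
r17=10001 pc2: +4 =42
r18=10010 pc2: +4 =46
r19=10011 pc3: +8 =54
r20=10100 pc2: +4 =58
r21=10101 pc3: +8 =66
r22=10110 pc3: +8 =74
r23=10111 pc4: +16 =90
r24=11000 pc2: +4 =94
r25=11001 pc3: +8 =102
r26=11010 pc3: +8 =110
r27=11011 pc4: +16 =126
r28=11100 pc3: +8 =134
r29=11101 pc4: +16 =150
r30=11110 pc4: +16 =166
r31=11111 pc5: +32 =198
r32=100000 pc1: +2 =200
r33=100001 pc2: +4 =204
r34=100010 pc2: +4 =208
r35=100011 pc3: +8 =216
r36=100100 pc2: +4 =220
r37=100101 pc3: +8 =228
r38=100110 pc3: +8 =236
r39=100111 pc4: +16 =252
r40=101000 pc2: +4 =256

Answer: 256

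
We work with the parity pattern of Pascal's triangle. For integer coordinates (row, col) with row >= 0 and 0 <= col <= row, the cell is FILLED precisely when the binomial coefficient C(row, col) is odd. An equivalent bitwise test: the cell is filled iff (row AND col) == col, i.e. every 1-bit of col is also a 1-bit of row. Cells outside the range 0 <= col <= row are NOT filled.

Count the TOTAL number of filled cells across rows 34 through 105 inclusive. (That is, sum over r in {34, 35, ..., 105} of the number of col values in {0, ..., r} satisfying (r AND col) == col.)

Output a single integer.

r34=100010 pc2: +4 =4
r35=100011 pc3: +8 =12
r36=100100 pc2: +4 =16
r37=100101 pc3: +8 =24
r38=100110 pc3: +8 =32
r39=100111 pc4: +16 =48
r40=101000 pc2: +4 =52
r41=101001 pc3: +8 =60
r42=101010 pc3: +8 =68
r43=101011 pc4: +16 =84
r44=101100 pc3: +8 =92
r45=101101 pc4: +16 =108
r46=101110 pc4: +16 =124
r47=101111 pc5: +32 =156
r48=110000 pc2: +4 =160
r49=110001 pc3: +8 =168
r50=110010 pc3: +8 =176
r51=110011 pc4: +16 =192
r52=110100 pc3: +8 =200
r53=110101 pc4: +16 =216
r54=110110 pc4: +16 =232
r55=110111 pc5: +32 =264
r56=111000 pc3: +8 =272
r57=111001 pc4: +16 =288
r58=111010 pc4: +16 =304
r59=111011 pc5: +32 =336
r60=111100 pc4: +16 =352
r61=111101 pc5: +32 =384
r62=111110 pc5: +32 =416
r63=111111 pc6: +64 =480
r64=1000000 pc1: +2 =482
r65=1000001 pc2: +4 =486
r66=1000010 pc2: +4 =490
r67=1000011 pc3: +8 =498
r68=1000100 pc2: +4 =502
r69=1000101 pc3: +8 =510
r70=1000110 pc3: +8 =518
r71=1000111 pc4: +16 =534
r72=1001000 pc2: +4 =538
r73=1001001 pc3: +8 =546
r74=1001010 pc3: +8 =554
r75=1001011 pc4: +16 =570
r76=1001100 pc3: +8 =578
r77=1001101 pc4: +16 =594
r78=1001110 pc4: +16 =610
r79=1001111 pc5: +32 =642
r80=1010000 pc2: +4 =646
r81=1010001 pc3: +8 =654
r82=1010010 pc3: +8 =662
r83=1010011 pc4: +16 =678
r84=1010100 pc3: +8 =686
r85=1010101 pc4: +16 =702
r86=1010110 pc4: +16 =718
r87=1010111 pc5: +32 =750
r88=1011000 pc3: +8 =758
r89=1011001 pc4: +16 =774
r90=1011010 pc4: +16 =790
r91=1011011 pc5: +32 =822
r92=1011100 pc4: +16 =838
r93=1011101 pc5: +32 =870
r94=1011110 pc5: +32 =902
r95=1011111 pc6: +64 =966
r96=1100000 pc2: +4 =970
r97=1100001 pc3: +8 =978
r98=1100010 pc3: +8 =986
r99=1100011 pc4: +16 =1002
r100=1100100 pc3: +8 =1010
r101=1100101 pc4: +16 =1026
r102=1100110 pc4: +16 =1042
r103=1100111 pc5: +32 =1074
r104=1101000 pc3: +8 =1082
r105=1101001 pc4: +16 =1098

Answer: 1098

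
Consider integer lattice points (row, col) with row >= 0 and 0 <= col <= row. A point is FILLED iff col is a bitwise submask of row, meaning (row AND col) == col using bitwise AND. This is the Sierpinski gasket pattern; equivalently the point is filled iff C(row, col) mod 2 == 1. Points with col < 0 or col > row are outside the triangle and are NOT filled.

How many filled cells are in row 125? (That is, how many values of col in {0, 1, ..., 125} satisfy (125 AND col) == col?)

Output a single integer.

Answer: 64

Derivation:
125 in binary = 1111101
popcount(125) = number of 1-bits in 1111101 = 6
A col c satisfies (125 AND c) == c iff every set bit of c is also set in 125; each of the 6 set bits of 125 can independently be on or off in c.
count = 2^6 = 64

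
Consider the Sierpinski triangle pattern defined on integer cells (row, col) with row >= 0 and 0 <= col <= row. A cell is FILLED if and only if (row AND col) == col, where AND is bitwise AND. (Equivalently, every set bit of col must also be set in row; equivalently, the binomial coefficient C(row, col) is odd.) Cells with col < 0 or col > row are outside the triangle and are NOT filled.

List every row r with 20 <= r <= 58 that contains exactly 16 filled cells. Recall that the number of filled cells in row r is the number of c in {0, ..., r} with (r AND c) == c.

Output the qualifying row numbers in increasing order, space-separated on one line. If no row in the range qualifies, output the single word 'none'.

Row r has 2^popcount(r) filled cells, so we need popcount(r) = log2(16) = 4.
Scan r = 20..58 and keep those with exactly 4 one-bits:
r=20=10100 popcount=2 -> skip
r=21=10101 popcount=3 -> skip
r=22=10110 popcount=3 -> skip
r=23=10111 popcount=4 -> KEEP
r=24=11000 popcount=2 -> skip
r=25=11001 popcount=3 -> skip
r=26=11010 popcount=3 -> skip
r=27=11011 popcount=4 -> KEEP
r=28=11100 popcount=3 -> skip
r=29=11101 popcount=4 -> KEEP
r=30=11110 popcount=4 -> KEEP
r=31=11111 popcount=5 -> skip
r=32=100000 popcount=1 -> skip
r=33=100001 popcount=2 -> skip
r=34=100010 popcount=2 -> skip
r=35=100011 popcount=3 -> skip
r=36=100100 popcount=2 -> skip
r=37=100101 popcount=3 -> skip
r=38=100110 popcount=3 -> skip
r=39=100111 popcount=4 -> KEEP
r=40=101000 popcount=2 -> skip
r=41=101001 popcount=3 -> skip
r=42=101010 popcount=3 -> skip
r=43=101011 popcount=4 -> KEEP
r=44=101100 popcount=3 -> skip
r=45=101101 popcount=4 -> KEEP
r=46=101110 popcount=4 -> KEEP
r=47=101111 popcount=5 -> skip
r=48=110000 popcount=2 -> skip
r=49=110001 popcount=3 -> skip
r=50=110010 popcount=3 -> skip
r=51=110011 popcount=4 -> KEEP
r=52=110100 popcount=3 -> skip
r=53=110101 popcount=4 -> KEEP
r=54=110110 popcount=4 -> KEEP
r=55=110111 popcount=5 -> skip
r=56=111000 popcount=3 -> skip
r=57=111001 popcount=4 -> KEEP
r=58=111010 popcount=4 -> KEEP
Kept rows: 23 27 29 30 39 43 45 46 51 53 54 57 58

Answer: 23 27 29 30 39 43 45 46 51 53 54 57 58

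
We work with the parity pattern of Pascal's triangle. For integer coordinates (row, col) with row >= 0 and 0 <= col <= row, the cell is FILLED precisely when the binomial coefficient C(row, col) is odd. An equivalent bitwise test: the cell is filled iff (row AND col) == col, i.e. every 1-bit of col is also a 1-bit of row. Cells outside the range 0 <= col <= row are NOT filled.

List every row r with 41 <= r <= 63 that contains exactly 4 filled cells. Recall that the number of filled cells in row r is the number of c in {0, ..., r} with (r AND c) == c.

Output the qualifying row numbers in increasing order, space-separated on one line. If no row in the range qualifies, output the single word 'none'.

Answer: 48

Derivation:
Row r has 2^popcount(r) filled cells, so we need popcount(r) = log2(4) = 2.
Scan r = 41..63 and keep those with exactly 2 one-bits:
r=41=101001 popcount=3 -> skip
r=42=101010 popcount=3 -> skip
r=43=101011 popcount=4 -> skip
r=44=101100 popcount=3 -> skip
r=45=101101 popcount=4 -> skip
r=46=101110 popcount=4 -> skip
r=47=101111 popcount=5 -> skip
r=48=110000 popcount=2 -> KEEP
r=49=110001 popcount=3 -> skip
r=50=110010 popcount=3 -> skip
r=51=110011 popcount=4 -> skip
r=52=110100 popcount=3 -> skip
r=53=110101 popcount=4 -> skip
r=54=110110 popcount=4 -> skip
r=55=110111 popcount=5 -> skip
r=56=111000 popcount=3 -> skip
r=57=111001 popcount=4 -> skip
r=58=111010 popcount=4 -> skip
r=59=111011 popcount=5 -> skip
r=60=111100 popcount=4 -> skip
r=61=111101 popcount=5 -> skip
r=62=111110 popcount=5 -> skip
r=63=111111 popcount=6 -> skip
Kept rows: 48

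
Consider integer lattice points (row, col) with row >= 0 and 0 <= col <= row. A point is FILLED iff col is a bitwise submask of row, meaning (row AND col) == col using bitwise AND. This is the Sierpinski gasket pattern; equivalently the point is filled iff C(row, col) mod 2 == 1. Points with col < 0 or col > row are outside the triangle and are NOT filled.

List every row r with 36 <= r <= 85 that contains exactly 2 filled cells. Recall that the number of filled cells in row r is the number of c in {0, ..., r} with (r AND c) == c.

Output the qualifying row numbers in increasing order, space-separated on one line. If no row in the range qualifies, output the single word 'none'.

Row r has 2^popcount(r) filled cells, so we need popcount(r) = log2(2) = 1.
Scan r = 36..85 and keep those with exactly 1 one-bits:
r=36=100100 popcount=2 -> skip
r=37=100101 popcount=3 -> skip
r=38=100110 popcount=3 -> skip
r=39=100111 popcount=4 -> skip
r=40=101000 popcount=2 -> skip
r=41=101001 popcount=3 -> skip
r=42=101010 popcount=3 -> skip
r=43=101011 popcount=4 -> skip
r=44=101100 popcount=3 -> skip
r=45=101101 popcount=4 -> skip
r=46=101110 popcount=4 -> skip
r=47=101111 popcount=5 -> skip
r=48=110000 popcount=2 -> skip
r=49=110001 popcount=3 -> skip
r=50=110010 popcount=3 -> skip
r=51=110011 popcount=4 -> skip
r=52=110100 popcount=3 -> skip
r=53=110101 popcount=4 -> skip
r=54=110110 popcount=4 -> skip
r=55=110111 popcount=5 -> skip
r=56=111000 popcount=3 -> skip
r=57=111001 popcount=4 -> skip
r=58=111010 popcount=4 -> skip
r=59=111011 popcount=5 -> skip
r=60=111100 popcount=4 -> skip
r=61=111101 popcount=5 -> skip
r=62=111110 popcount=5 -> skip
r=63=111111 popcount=6 -> skip
r=64=1000000 popcount=1 -> KEEP
r=65=1000001 popcount=2 -> skip
r=66=1000010 popcount=2 -> skip
r=67=1000011 popcount=3 -> skip
r=68=1000100 popcount=2 -> skip
r=69=1000101 popcount=3 -> skip
r=70=1000110 popcount=3 -> skip
r=71=1000111 popcount=4 -> skip
r=72=1001000 popcount=2 -> skip
r=73=1001001 popcount=3 -> skip
r=74=1001010 popcount=3 -> skip
r=75=1001011 popcount=4 -> skip
r=76=1001100 popcount=3 -> skip
r=77=1001101 popcount=4 -> skip
r=78=1001110 popcount=4 -> skip
r=79=1001111 popcount=5 -> skip
r=80=1010000 popcount=2 -> skip
r=81=1010001 popcount=3 -> skip
r=82=1010010 popcount=3 -> skip
r=83=1010011 popcount=4 -> skip
r=84=1010100 popcount=3 -> skip
r=85=1010101 popcount=4 -> skip
Kept rows: 64

Answer: 64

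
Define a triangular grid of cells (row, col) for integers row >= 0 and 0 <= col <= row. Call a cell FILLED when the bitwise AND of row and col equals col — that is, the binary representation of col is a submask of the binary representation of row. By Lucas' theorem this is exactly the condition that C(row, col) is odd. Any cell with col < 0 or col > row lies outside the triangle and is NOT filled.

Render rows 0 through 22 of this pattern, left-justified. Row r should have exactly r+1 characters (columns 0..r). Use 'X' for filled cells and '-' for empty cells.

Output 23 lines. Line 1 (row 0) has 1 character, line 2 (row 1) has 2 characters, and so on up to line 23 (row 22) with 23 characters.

Answer: X
XX
X-X
XXXX
X---X
XX--XX
X-X-X-X
XXXXXXXX
X-------X
XX------XX
X-X-----X-X
XXXX----XXXX
X---X---X---X
XX--XX--XX--XX
X-X-X-X-X-X-X-X
XXXXXXXXXXXXXXXX
X---------------X
XX--------------XX
X-X-------------X-X
XXXX------------XXXX
X---X-----------X---X
XX--XX----------XX--XX
X-X-X-X---------X-X-X-X

Derivation:
r0=0: X
r1=1: XX
r2=10: X-X
r3=11: XXXX
r4=100: X---X
r5=101: XX--XX
r6=110: X-X-X-X
r7=111: XXXXXXXX
r8=1000: X-------X
r9=1001: XX------XX
r10=1010: X-X-----X-X
r11=1011: XXXX----XXXX
r12=1100: X---X---X---X
r13=1101: XX--XX--XX--XX
r14=1110: X-X-X-X-X-X-X-X
r15=1111: XXXXXXXXXXXXXXXX
r16=10000: X---------------X
r17=10001: XX--------------XX
r18=10010: X-X-------------X-X
r19=10011: XXXX------------XXXX
r20=10100: X---X-----------X---X
r21=10101: XX--XX----------XX--XX
r22=10110: X-X-X-X---------X-X-X-X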